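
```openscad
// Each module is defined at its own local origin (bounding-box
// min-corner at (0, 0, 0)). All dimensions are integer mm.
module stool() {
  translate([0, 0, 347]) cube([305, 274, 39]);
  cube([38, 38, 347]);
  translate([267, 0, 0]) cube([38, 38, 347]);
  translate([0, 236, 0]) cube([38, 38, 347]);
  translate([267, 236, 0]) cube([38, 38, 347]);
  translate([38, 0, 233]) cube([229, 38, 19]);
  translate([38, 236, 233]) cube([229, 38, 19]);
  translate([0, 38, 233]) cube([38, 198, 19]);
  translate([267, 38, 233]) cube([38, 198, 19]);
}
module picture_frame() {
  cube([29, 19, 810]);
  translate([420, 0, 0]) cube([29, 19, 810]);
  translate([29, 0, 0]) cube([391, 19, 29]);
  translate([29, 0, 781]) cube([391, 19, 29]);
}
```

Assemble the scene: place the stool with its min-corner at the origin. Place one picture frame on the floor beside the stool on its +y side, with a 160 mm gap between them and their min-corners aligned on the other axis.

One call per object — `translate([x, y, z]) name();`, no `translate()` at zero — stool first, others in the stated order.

stool();
translate([0, 434, 0]) picture_frame();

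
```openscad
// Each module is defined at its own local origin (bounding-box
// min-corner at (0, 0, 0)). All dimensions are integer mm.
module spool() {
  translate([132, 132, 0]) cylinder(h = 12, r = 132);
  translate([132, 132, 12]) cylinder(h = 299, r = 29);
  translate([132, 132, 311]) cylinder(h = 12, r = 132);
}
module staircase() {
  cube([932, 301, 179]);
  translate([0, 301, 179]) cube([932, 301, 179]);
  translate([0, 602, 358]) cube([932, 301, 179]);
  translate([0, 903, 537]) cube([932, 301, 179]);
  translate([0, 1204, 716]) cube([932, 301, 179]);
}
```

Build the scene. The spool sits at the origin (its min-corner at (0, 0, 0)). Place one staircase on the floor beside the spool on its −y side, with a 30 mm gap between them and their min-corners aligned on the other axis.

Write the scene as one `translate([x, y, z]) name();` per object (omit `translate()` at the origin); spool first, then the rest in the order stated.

spool();
translate([0, -1535, 0]) staircase();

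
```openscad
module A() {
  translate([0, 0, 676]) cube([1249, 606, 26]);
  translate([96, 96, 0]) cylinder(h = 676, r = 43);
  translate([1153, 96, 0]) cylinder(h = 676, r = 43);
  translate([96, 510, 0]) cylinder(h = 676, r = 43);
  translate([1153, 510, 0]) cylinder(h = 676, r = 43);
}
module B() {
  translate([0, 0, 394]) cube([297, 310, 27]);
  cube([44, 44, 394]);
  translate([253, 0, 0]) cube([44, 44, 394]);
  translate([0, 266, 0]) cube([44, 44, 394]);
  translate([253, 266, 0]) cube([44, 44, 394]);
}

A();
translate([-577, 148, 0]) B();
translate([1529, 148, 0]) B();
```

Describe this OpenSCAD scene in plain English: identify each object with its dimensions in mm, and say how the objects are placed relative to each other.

A is a rectangular dining table. The top is 1249×606×26 mm with its upper surface at z = 702 mm. It stands on four round legs of 86 mm diameter, each leg's bounding box inset 53 mm from the nearest pair of top edges, running from the floor to the underside of the top.

B is a four-legged stool. The seat is 297×310 mm, 27 mm thick, top at z = 421 mm. It stands on four square legs, each 44×44 mm in cross-section, from z = 0 to the seat underside, each flush with a corner of the seat.

Two stools sit around the table at the −x, +x sides.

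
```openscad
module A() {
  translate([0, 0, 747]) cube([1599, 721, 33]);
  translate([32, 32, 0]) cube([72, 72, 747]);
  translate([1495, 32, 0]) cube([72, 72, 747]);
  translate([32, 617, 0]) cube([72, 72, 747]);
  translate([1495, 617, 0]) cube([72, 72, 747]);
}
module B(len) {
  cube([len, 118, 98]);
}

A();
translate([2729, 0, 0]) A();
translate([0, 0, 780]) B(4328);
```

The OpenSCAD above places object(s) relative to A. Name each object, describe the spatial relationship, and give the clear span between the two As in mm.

Second table starts at x = 2729; first ends at x = 1599; clear span = 2729 − 1599 = 1130 mm.

A is a table. B is a beam. A beam spans the tops of two tables. The clear span between the two tables is 1130 mm.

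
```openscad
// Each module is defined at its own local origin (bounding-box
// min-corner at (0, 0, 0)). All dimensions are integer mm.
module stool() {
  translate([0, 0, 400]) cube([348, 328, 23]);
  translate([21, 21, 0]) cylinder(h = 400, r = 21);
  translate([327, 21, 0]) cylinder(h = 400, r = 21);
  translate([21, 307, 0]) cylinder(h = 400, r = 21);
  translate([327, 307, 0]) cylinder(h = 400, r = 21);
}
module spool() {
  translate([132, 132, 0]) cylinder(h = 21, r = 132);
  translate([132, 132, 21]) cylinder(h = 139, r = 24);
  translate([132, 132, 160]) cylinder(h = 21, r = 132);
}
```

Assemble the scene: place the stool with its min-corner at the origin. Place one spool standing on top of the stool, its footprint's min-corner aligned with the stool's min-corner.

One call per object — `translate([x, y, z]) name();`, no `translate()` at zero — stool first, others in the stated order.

stool();
translate([0, 0, 423]) spool();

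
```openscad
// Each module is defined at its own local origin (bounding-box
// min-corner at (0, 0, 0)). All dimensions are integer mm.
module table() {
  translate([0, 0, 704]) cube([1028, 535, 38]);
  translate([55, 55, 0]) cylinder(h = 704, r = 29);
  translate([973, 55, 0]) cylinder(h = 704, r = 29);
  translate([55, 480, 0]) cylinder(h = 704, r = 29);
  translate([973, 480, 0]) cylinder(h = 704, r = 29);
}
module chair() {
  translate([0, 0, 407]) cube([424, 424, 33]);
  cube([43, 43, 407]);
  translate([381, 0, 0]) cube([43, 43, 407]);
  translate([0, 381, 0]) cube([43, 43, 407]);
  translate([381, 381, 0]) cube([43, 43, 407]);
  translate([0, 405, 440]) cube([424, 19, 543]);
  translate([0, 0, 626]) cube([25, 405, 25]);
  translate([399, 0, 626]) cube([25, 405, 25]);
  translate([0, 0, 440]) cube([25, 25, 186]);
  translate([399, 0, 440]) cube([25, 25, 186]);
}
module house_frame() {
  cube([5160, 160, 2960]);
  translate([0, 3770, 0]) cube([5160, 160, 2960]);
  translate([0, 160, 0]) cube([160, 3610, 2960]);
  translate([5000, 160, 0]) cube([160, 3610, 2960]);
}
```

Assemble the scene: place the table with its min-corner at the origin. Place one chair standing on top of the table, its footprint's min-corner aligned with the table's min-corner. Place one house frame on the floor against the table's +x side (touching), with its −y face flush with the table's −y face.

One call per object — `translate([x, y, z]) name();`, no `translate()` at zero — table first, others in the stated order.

table();
translate([0, 0, 742]) chair();
translate([1028, 0, 0]) house_frame();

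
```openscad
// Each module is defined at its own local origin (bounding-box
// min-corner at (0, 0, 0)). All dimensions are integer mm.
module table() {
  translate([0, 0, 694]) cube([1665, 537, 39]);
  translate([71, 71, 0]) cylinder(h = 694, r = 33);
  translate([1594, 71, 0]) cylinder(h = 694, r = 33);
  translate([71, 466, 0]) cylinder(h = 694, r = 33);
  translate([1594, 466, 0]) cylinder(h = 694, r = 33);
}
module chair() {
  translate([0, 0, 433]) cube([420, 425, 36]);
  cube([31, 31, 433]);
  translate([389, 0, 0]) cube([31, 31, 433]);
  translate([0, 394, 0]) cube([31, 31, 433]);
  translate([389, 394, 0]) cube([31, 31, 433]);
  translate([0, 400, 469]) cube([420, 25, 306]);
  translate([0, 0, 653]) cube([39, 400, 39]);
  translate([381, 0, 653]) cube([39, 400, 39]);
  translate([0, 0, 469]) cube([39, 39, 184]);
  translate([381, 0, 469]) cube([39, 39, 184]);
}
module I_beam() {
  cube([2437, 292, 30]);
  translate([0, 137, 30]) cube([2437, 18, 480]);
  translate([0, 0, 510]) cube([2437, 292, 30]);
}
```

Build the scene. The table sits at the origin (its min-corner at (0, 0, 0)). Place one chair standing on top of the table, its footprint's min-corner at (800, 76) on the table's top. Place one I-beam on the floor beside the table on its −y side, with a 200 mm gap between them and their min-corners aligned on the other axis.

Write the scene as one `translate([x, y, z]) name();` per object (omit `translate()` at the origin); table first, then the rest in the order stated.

table();
translate([800, 76, 733]) chair();
translate([0, -492, 0]) I_beam();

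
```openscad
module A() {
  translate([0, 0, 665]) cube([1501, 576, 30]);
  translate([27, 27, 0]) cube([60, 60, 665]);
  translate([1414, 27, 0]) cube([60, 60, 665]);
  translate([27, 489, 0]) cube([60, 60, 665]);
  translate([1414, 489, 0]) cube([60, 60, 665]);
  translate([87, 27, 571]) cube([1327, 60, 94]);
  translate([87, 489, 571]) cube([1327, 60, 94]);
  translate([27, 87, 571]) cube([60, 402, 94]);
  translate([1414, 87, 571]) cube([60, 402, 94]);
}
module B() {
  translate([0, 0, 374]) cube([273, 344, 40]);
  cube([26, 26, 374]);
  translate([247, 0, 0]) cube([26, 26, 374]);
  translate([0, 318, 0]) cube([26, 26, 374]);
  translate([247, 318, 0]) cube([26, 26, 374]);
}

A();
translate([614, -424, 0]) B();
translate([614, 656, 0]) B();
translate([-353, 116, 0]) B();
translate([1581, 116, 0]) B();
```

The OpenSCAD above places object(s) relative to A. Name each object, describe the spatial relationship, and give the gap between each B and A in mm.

Each stool's nearest face is 80 mm from the table's bounding box.

A is a table. B is a stool. Four stools sit around the table at the −y, +y, −x, +x sides. The gap between each stool and the table is 80 mm.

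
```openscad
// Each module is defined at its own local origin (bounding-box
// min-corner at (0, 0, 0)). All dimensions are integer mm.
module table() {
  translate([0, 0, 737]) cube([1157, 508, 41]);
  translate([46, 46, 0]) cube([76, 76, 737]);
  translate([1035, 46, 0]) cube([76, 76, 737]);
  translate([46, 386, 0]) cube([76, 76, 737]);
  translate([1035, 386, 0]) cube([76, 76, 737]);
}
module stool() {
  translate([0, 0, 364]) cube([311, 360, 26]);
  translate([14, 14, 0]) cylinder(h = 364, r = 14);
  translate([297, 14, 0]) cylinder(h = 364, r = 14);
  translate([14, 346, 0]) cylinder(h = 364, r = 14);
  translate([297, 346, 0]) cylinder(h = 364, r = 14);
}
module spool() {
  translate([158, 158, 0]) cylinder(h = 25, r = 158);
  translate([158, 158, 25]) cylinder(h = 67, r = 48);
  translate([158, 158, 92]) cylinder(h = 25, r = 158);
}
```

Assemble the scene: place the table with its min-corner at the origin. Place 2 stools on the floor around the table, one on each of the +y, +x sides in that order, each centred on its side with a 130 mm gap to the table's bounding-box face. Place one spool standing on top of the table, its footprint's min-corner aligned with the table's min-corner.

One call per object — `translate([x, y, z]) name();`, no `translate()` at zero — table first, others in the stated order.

table();
translate([423, 638, 0]) stool();
translate([1287, 74, 0]) stool();
translate([0, 0, 778]) spool();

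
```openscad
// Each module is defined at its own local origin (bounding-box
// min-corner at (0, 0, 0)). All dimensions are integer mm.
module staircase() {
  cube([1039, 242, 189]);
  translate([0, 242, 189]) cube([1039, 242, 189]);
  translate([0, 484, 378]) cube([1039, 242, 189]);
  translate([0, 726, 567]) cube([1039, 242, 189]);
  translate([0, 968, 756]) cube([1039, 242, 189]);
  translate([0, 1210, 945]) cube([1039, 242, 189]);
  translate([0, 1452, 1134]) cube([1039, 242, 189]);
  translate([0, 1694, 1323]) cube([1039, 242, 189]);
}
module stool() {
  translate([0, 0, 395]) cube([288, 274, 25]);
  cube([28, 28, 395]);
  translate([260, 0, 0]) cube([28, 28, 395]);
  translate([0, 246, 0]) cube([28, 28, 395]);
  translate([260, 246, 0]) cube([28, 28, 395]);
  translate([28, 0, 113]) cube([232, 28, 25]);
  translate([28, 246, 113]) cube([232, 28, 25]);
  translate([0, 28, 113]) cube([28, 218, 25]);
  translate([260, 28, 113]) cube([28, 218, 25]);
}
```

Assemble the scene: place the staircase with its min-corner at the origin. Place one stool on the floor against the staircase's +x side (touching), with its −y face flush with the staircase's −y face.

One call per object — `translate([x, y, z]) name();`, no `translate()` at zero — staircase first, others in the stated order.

staircase();
translate([1039, 0, 0]) stool();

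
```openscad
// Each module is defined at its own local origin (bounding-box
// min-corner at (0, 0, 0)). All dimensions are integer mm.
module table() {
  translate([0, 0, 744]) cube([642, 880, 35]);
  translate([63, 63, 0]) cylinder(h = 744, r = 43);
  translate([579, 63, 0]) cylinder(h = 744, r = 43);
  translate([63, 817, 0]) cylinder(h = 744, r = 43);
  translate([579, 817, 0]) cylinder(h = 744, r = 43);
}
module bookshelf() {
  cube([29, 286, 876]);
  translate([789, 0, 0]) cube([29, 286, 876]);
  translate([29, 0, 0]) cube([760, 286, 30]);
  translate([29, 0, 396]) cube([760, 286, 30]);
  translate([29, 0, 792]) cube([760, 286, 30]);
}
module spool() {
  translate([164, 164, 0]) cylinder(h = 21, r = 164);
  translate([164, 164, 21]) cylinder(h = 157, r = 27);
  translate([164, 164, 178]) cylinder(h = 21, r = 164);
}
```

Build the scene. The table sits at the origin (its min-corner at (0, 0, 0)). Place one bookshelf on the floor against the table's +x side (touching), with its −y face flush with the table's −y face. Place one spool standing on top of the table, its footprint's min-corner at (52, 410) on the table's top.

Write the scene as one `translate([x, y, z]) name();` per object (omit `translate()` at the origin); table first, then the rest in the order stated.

table();
translate([642, 0, 0]) bookshelf();
translate([52, 410, 779]) spool();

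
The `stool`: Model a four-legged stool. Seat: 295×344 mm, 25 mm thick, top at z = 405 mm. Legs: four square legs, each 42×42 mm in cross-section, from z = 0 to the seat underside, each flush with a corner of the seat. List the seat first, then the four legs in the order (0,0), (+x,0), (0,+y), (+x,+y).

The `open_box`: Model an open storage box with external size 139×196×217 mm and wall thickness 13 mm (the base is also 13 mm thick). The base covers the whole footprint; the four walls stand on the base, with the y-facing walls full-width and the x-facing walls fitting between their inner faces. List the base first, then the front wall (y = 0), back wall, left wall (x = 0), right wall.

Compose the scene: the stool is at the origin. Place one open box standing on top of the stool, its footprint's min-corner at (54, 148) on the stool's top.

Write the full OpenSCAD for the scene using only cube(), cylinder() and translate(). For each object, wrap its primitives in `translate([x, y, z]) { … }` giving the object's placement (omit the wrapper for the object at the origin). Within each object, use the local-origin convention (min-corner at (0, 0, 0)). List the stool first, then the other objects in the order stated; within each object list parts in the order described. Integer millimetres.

translate([0, 0, 380]) cube([295, 344, 25]);
cube([42, 42, 380]);
translate([253, 0, 0]) cube([42, 42, 380]);
translate([0, 302, 0]) cube([42, 42, 380]);
translate([253, 302, 0]) cube([42, 42, 380]);
translate([54, 148, 405]) {
  cube([139, 196, 13]);
  translate([0, 0, 13]) cube([139, 13, 204]);
  translate([0, 183, 13]) cube([139, 13, 204]);
  translate([0, 13, 13]) cube([13, 170, 204]);
  translate([126, 13, 13]) cube([13, 170, 204]);
}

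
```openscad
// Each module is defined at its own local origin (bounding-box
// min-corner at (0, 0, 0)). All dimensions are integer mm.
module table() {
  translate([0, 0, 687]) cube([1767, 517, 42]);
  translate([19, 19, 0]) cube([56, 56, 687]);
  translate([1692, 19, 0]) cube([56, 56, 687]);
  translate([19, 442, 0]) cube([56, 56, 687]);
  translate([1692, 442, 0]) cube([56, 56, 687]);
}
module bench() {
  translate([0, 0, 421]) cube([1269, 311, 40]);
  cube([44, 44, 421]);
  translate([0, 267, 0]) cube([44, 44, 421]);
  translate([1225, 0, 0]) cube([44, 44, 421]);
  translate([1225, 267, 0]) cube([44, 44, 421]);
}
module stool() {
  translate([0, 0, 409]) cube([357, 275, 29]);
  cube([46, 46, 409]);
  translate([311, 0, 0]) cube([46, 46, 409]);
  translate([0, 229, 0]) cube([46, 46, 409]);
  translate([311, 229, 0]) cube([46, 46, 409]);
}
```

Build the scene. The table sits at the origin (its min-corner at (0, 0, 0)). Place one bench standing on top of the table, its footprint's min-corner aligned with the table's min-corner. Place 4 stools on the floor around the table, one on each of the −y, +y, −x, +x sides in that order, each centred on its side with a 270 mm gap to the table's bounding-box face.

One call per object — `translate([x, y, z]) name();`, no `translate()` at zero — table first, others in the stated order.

table();
translate([0, 0, 729]) bench();
translate([705, -545, 0]) stool();
translate([705, 787, 0]) stool();
translate([-627, 121, 0]) stool();
translate([2037, 121, 0]) stool();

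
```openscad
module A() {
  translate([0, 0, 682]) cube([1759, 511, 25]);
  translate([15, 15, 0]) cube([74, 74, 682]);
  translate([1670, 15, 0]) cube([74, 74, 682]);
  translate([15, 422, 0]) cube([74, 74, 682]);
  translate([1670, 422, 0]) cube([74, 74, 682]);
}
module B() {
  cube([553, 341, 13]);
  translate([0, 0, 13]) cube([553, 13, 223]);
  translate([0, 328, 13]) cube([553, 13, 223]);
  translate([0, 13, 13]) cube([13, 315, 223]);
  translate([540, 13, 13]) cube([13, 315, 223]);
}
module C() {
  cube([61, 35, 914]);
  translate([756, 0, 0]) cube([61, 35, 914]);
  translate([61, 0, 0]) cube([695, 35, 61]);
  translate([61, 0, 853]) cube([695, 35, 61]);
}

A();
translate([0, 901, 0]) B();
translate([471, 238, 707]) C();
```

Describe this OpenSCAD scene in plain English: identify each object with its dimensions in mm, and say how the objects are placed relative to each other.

A is a table with a 1759×511 mm rectangular top, 25 mm thick, top surface at z = 707 mm, supported by four 74×74 mm square legs, each inset 15 mm from the nearest pair of top edges, running from the floor.

B is an open-topped rectangular box: outside dimensions 553×341×236 mm, with a uniform wall and base thickness of 13 mm. The base is a full 553×341 slab on the floor; four walls sit on top of the base. The front and back walls (the −y and +y sides) span the full width; the two side walls fit between them.

C is a picture frame with a 695×792 mm rectangular opening (x by z) and a uniform 61 mm border on every side. Frame depth is 35 mm along y. It is built from two vertical stiles running the full outside height and two horizontal rails spanning the gap between the stiles.

The open box is on the floor beside the table on its +y side. The picture frame is on top of the table, centred.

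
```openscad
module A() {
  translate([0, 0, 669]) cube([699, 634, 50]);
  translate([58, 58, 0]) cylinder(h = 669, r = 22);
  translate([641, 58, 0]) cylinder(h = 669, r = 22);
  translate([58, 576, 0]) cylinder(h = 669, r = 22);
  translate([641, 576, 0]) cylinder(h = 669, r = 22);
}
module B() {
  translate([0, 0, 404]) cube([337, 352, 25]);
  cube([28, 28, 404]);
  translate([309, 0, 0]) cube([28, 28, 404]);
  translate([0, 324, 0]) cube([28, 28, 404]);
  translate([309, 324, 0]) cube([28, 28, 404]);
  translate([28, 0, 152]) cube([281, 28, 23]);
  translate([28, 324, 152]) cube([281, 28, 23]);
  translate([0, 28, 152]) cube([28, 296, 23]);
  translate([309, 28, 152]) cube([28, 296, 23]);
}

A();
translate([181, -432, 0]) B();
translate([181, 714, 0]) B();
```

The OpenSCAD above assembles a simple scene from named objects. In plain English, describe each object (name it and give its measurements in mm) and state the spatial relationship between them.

A is a table: top 699 mm (x) × 634 mm (y), 50 mm thick, upper face at z = 719 mm, on four round legs of 44 mm diameter, each leg's bounding box inset 36 mm from the nearest pair of top edges, running from z = 0 to the bottom of the top.

B is a four-legged stool. The seat is 337×352 mm, 25 mm thick, top at z = 429 mm. It stands on four square legs, each 28×28 mm in cross-section, from z = 0 to the seat underside, each flush with a corner of the seat. Four stretchers, 28 mm wide and 23 mm tall, connect adjacent legs with their undersides at z = 152 mm, each running between the inner faces of the legs it joins and aligned with the legs' outer faces on the other axis.

Two stools sit around the table at the −y, +y sides.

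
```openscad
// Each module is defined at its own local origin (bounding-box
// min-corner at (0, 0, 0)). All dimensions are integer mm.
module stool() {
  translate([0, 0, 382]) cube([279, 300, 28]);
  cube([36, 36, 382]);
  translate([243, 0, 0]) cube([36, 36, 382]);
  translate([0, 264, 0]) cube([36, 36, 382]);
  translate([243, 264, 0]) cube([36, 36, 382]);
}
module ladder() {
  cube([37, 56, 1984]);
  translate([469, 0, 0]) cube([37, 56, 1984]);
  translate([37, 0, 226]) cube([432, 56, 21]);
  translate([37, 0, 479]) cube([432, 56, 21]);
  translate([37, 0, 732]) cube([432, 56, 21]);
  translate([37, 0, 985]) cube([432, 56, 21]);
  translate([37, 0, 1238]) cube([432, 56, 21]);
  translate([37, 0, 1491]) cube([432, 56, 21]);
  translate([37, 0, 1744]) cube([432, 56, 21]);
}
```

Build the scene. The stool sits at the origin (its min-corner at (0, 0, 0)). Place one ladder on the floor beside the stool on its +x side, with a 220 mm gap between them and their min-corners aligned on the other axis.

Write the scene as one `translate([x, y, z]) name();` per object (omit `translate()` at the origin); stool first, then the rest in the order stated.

stool();
translate([499, 0, 0]) ladder();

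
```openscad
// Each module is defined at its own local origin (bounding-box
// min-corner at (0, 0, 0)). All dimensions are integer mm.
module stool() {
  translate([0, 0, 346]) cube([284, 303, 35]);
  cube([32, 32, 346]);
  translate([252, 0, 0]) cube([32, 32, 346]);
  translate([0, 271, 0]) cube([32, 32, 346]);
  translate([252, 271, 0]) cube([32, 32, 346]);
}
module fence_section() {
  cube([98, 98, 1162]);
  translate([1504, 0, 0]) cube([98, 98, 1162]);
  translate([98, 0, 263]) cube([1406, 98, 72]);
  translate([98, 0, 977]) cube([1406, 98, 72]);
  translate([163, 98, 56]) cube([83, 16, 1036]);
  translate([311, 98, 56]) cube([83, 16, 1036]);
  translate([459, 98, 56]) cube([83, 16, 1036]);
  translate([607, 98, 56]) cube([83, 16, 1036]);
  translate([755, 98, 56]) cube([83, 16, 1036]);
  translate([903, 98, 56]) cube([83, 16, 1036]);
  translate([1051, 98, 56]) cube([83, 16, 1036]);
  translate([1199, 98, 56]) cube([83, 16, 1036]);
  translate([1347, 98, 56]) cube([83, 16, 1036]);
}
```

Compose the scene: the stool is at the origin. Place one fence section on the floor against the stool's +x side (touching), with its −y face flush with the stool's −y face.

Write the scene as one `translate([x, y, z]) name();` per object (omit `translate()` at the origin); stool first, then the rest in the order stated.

stool();
translate([284, 0, 0]) fence_section();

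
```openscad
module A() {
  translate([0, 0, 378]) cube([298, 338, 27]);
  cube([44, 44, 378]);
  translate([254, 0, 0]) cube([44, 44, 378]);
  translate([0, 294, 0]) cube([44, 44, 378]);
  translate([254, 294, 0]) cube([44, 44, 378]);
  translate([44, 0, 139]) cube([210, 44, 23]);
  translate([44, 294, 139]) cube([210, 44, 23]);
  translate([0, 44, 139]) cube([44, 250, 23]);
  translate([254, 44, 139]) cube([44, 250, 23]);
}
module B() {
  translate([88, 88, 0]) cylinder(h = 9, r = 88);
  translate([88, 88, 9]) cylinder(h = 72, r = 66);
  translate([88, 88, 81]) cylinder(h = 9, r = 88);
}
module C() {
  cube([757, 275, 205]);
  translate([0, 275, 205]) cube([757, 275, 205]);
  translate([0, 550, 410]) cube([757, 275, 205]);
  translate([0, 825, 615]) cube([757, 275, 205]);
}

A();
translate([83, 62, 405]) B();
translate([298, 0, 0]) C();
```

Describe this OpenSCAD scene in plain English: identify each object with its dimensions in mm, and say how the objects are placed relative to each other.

A is a four-legged stool. The seat is 298×338 mm, 27 mm thick, top at z = 405 mm. It stands on four square legs, each 44×44 mm in cross-section, from z = 0 to the seat underside, each flush with a corner of the seat. Four stretchers, 44 mm wide and 23 mm tall, connect adjacent legs with their undersides at z = 139 mm, each running between the inner faces of the legs it joins and aligned with the legs' outer faces on the other axis.

B is a spool: two coaxial disc flanges of radius 88 mm and thickness 9 mm, joined by a core cylinder of radius 66 mm and height 72 mm. The lower flange rests on z = 0 and the three cylinders share a vertical axis.

C is a run of 4 identical solid stair steps. Each tread is 757×275 mm and each step block is 205 mm high. Step 1 rests on the floor; step k is offset from step 1 by (k−1)×275 mm in y and (k−1)×205 mm in z.

The spool is on top of the stool. The staircase is against the stool's +x side, with their −y faces flush.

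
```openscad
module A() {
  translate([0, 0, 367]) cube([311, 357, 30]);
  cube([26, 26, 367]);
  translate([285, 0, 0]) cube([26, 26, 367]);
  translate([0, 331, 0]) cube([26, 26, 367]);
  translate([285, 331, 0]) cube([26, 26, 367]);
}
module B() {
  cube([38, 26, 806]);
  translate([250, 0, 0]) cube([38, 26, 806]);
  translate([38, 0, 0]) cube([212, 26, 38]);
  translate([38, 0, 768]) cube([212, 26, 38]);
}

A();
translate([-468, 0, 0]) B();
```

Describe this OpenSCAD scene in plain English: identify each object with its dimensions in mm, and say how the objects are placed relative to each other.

A is a simple wooden stool: a rectangular seat 311 mm (x) by 357 mm (y), 30 mm thick, top face at z = 397 mm, on four square legs, each 26×26 mm in cross-section. The legs rest on z = 0, each flush with a corner of the seat.

B is a rectangular picture frame lying in the x–z plane (depth along y). The opening is 212 mm wide (x) by 730 mm tall (z), surrounded by a border 38 mm wide on all four sides. The frame is 26 mm deep and is made of two full-height vertical stiles with two horizontal rails fitted between them.

The picture frame is on the floor beside the stool on its −x side.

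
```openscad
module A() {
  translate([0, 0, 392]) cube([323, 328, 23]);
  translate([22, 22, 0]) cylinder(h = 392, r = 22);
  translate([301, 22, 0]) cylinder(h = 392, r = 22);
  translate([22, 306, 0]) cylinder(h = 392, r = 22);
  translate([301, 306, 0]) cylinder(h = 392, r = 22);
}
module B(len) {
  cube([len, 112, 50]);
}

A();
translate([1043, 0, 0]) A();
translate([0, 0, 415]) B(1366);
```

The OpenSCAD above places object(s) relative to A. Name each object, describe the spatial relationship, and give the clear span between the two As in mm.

A is a stool. B is a beam. A beam spans the tops of two stools. The clear span between the two stools is 720 mm.

Second stool starts at x = 1043; first ends at x = 323; clear span = 1043 − 323 = 720 mm.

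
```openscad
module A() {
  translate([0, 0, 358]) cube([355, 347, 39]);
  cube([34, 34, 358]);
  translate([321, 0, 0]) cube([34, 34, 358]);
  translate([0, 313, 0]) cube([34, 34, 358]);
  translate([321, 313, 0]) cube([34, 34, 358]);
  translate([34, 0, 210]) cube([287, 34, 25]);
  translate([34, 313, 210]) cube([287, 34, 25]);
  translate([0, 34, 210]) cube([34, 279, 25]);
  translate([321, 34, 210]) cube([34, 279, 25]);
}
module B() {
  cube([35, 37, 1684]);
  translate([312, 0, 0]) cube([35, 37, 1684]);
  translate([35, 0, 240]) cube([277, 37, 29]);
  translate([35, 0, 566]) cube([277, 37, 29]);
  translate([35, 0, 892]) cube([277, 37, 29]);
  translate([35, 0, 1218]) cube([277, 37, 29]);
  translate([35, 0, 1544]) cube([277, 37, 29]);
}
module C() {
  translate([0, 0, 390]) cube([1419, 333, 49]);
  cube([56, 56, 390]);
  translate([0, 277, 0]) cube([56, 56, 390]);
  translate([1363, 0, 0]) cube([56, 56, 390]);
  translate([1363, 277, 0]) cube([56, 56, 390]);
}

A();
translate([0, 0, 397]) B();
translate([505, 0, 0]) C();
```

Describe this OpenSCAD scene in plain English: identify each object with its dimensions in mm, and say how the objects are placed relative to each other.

A is a four-legged stool. The seat is a 355×347×39 mm slab whose top surface is at z = 397 mm; four square legs, each 34×34 mm in cross-section, run from the floor (z = 0) to the underside of the seat, each flush with a corner of the seat. Four stretchers, 34 mm wide and 25 mm tall, connect adjacent legs with their undersides at z = 210 mm, each running between the inner faces of the legs it joins and aligned with the legs' outer faces on the other axis.

B is a straight ladder. Two 35×37 mm vertical rails, 1684 mm tall, stand 347 mm apart (outside-to-outside) with their front faces coplanar on the −y side. 5 rungs, each 37 mm deep and 29 mm tall, span between the inner faces of the rails, front faces flush with the rails. The lowest rung's underside is at z = 240 mm and rungs are spaced 326 mm apart (underside to underside).

C is a bench: a 1419×333 mm seat slab, 49 mm thick, top at z = 439 mm, on four 56×56 mm square legs flush with the seat corners and standing on z = 0.

The ladder is on top of the stool. The bench is on the floor beside the stool on its +x side.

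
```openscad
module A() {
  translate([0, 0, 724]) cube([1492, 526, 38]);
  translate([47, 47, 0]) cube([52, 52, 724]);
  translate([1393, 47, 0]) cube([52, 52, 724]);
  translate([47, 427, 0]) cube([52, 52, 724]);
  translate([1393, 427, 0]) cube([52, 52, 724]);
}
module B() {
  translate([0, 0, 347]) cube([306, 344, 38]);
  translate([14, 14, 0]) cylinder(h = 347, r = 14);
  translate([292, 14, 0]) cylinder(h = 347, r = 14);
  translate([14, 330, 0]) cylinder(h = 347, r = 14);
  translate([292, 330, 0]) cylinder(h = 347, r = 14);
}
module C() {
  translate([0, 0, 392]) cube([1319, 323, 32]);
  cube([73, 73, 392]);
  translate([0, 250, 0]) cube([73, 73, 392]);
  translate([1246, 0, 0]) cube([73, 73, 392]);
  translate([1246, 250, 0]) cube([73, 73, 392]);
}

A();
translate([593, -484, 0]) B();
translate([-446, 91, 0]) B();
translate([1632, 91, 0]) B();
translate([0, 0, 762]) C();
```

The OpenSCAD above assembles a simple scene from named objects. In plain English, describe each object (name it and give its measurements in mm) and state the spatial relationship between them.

A is a table: top 1492 mm (x) × 526 mm (y), 38 mm thick, upper face at z = 762 mm, on four 52×52 mm square legs, each inset 47 mm from the nearest pair of top edges, running from z = 0 to the bottom of the top.

B is a four-legged stool. The seat is a 306×344×38 mm slab whose top surface is at z = 385 mm; four round legs, each 28 mm in diameter, run from the floor (z = 0) to the underside of the seat, each leg's axis is inset half a diameter from the nearest pair of seat edges (so the leg's bounding box is flush with the corner).

C is a long wooden bench with a 1319 mm (x) × 323 mm (y) seat, 32 mm thick, its top surface 424 mm above the floor. Four 73 mm square legs at the seat corners, flush with the edges, run from z = 0 to the seat underside.

Three stools sit around the table at the −y, −x, +x sides. The bench is on top of the table.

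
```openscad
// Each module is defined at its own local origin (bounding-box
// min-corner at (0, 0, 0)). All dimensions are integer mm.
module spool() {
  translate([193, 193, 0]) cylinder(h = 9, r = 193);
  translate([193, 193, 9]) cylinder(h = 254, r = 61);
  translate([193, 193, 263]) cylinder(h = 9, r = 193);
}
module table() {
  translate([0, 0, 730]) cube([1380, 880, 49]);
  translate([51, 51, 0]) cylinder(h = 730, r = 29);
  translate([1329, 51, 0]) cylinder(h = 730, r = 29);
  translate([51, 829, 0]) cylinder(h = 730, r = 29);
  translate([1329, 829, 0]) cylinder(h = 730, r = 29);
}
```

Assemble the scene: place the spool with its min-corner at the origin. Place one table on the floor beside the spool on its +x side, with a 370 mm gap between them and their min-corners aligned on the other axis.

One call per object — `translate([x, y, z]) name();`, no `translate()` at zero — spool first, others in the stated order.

spool();
translate([756, 0, 0]) table();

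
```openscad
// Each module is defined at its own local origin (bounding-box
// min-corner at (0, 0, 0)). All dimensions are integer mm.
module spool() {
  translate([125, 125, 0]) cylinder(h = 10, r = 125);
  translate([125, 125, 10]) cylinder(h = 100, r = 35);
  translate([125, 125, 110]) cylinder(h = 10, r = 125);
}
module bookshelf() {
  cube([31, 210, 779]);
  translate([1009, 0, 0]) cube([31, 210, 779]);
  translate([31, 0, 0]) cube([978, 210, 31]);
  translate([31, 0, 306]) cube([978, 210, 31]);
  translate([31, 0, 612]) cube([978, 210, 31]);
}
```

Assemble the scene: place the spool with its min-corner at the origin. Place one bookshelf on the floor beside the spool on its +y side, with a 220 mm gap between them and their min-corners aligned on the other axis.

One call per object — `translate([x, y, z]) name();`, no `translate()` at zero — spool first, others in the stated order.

spool();
translate([0, 470, 0]) bookshelf();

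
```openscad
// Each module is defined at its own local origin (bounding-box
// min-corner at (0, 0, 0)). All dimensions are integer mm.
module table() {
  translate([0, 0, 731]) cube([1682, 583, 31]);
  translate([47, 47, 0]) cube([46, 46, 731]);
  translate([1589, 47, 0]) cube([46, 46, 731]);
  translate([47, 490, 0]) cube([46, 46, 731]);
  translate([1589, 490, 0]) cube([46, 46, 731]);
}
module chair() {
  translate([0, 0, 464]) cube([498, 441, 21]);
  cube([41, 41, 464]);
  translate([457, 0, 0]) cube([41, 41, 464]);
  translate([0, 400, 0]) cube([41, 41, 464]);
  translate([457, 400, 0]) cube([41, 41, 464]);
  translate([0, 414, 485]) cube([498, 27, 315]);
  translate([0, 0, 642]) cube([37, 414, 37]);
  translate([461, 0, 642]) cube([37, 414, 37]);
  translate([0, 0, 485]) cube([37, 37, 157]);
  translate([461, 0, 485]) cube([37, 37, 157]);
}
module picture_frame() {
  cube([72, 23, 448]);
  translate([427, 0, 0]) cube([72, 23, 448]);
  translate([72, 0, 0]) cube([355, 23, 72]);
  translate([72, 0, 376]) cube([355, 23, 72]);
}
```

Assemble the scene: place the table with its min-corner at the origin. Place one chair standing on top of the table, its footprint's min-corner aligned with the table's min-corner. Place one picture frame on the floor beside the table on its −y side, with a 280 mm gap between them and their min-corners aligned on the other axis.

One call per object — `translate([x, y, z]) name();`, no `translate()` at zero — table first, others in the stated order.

table();
translate([0, 0, 762]) chair();
translate([0, -303, 0]) picture_frame();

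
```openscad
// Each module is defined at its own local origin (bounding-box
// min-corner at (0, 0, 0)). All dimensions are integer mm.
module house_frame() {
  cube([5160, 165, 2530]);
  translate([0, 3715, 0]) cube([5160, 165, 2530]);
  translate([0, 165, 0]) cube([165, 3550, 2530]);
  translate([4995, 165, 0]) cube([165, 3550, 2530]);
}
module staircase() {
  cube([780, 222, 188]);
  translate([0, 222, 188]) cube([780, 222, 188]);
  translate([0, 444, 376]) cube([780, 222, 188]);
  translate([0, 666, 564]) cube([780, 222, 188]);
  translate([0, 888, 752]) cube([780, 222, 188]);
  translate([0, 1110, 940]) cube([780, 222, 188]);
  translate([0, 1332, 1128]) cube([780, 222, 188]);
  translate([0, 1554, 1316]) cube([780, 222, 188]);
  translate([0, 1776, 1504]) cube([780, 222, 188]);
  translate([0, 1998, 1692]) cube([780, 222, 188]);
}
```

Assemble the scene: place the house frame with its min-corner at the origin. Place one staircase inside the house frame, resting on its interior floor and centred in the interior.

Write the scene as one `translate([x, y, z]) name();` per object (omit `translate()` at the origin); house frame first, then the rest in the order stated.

house_frame();
translate([2190, 830, 0]) staircase();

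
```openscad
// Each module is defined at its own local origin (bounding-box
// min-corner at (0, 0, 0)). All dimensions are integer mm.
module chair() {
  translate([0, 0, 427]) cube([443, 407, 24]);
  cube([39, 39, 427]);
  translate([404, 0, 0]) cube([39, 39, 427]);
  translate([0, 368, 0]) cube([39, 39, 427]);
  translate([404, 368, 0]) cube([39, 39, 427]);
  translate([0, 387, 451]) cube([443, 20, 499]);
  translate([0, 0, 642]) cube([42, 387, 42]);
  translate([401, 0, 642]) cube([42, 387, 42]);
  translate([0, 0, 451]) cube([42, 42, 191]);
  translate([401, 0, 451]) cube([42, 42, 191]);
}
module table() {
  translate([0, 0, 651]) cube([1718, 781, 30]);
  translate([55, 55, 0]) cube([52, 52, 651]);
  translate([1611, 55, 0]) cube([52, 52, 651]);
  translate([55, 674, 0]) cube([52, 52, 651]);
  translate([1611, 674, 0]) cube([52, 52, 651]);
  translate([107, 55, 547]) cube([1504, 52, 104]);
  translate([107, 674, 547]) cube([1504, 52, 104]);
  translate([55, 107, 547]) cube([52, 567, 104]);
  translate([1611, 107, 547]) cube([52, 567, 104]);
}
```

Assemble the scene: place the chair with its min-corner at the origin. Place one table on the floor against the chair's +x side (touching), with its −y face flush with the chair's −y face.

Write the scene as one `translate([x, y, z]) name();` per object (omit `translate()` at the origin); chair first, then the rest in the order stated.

chair();
translate([443, 0, 0]) table();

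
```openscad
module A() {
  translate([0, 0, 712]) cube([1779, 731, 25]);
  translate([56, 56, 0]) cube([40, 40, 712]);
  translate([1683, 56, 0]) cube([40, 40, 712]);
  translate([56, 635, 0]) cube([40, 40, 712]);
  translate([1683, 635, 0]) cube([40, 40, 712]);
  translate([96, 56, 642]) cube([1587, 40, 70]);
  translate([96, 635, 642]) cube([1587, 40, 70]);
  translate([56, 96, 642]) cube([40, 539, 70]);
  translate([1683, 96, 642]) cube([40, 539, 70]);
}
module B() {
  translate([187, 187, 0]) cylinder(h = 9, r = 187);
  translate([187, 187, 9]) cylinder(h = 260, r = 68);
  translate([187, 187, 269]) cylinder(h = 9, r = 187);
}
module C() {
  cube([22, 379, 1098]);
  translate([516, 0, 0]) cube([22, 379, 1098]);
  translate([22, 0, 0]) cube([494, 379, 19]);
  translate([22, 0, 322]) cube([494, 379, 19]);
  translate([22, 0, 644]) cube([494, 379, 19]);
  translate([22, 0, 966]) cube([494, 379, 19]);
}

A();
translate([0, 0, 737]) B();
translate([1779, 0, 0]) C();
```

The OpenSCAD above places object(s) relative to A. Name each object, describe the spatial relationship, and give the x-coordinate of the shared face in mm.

The table's +x face and the bookshelf's −x face are both at x = 1779 mm.

A is a table. B is a spool. C is a bookshelf. The spool is on top of the table. The bookshelf is against the table's +x side, with their −y faces flush. The x-coordinate of the shared face is 1779 mm.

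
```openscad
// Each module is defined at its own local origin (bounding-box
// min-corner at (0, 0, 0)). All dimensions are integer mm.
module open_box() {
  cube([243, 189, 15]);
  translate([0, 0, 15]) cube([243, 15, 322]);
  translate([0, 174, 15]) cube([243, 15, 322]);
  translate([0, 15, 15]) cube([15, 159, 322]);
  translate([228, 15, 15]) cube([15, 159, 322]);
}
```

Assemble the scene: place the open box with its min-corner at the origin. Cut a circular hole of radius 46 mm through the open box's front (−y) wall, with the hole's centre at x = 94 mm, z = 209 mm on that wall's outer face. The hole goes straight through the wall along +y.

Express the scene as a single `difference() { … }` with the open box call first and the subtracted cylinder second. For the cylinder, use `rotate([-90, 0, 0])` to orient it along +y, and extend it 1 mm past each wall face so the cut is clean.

difference() {
  open_box();
  translate([94, -1, 209]) rotate([-90, 0, 0]) cylinder(h = 17, r = 46);
}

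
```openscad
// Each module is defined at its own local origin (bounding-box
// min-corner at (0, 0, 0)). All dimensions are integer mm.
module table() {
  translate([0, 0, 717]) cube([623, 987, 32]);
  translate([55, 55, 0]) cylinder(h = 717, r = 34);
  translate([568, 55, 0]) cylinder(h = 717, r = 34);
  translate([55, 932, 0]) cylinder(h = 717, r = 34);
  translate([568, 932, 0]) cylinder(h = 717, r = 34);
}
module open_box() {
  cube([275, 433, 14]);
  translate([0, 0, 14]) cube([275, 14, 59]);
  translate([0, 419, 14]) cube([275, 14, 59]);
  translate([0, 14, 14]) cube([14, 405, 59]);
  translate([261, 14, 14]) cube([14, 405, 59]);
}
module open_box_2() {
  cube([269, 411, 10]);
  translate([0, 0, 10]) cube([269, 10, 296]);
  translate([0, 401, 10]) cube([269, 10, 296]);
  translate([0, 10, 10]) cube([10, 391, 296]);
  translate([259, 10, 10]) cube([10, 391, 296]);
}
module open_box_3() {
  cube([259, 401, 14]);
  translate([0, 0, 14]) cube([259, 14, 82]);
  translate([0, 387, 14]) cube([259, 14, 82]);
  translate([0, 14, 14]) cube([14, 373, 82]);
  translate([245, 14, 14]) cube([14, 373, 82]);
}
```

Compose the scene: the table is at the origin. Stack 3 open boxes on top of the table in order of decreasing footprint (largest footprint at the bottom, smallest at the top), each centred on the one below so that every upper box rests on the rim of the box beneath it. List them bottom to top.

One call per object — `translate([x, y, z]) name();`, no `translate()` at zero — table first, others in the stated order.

table();
translate([174, 277, 749]) open_box();
translate([177, 288, 822]) open_box_2();
translate([182, 293, 1128]) open_box_3();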